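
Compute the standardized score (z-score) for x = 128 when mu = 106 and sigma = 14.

1.5714

Step 1: Recall the z-score formula: z = (x - mu) / sigma
Step 2: Substitute values: z = (128 - 106) / 14
Step 3: z = 22 / 14 = 1.5714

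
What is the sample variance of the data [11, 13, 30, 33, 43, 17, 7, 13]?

164.125

Step 1: Compute the mean: (11 + 13 + 30 + 33 + 43 + 17 + 7 + 13) / 8 = 20.875
Step 2: Compute squared deviations from the mean:
  (11 - 20.875)^2 = 97.5156
  (13 - 20.875)^2 = 62.0156
  (30 - 20.875)^2 = 83.2656
  (33 - 20.875)^2 = 147.0156
  (43 - 20.875)^2 = 489.5156
  (17 - 20.875)^2 = 15.0156
  (7 - 20.875)^2 = 192.5156
  (13 - 20.875)^2 = 62.0156
Step 3: Sum of squared deviations = 1148.875
Step 4: Sample variance = 1148.875 / 7 = 164.125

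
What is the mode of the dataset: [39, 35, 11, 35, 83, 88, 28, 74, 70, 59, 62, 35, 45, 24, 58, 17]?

35

Step 1: Count the frequency of each value:
  11: appears 1 time(s)
  17: appears 1 time(s)
  24: appears 1 time(s)
  28: appears 1 time(s)
  35: appears 3 time(s)
  39: appears 1 time(s)
  45: appears 1 time(s)
  58: appears 1 time(s)
  59: appears 1 time(s)
  62: appears 1 time(s)
  70: appears 1 time(s)
  74: appears 1 time(s)
  83: appears 1 time(s)
  88: appears 1 time(s)
Step 2: The value 35 appears most frequently (3 times).
Step 3: Mode = 35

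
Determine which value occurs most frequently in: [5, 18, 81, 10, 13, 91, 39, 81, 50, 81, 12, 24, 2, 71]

81

Step 1: Count the frequency of each value:
  2: appears 1 time(s)
  5: appears 1 time(s)
  10: appears 1 time(s)
  12: appears 1 time(s)
  13: appears 1 time(s)
  18: appears 1 time(s)
  24: appears 1 time(s)
  39: appears 1 time(s)
  50: appears 1 time(s)
  71: appears 1 time(s)
  81: appears 3 time(s)
  91: appears 1 time(s)
Step 2: The value 81 appears most frequently (3 times).
Step 3: Mode = 81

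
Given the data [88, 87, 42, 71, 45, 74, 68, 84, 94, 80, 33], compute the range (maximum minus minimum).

61

Step 1: Identify the maximum value: max = 94
Step 2: Identify the minimum value: min = 33
Step 3: Range = max - min = 94 - 33 = 61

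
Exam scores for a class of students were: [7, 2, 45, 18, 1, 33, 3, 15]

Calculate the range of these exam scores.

44

Step 1: Identify the maximum value: max = 45
Step 2: Identify the minimum value: min = 1
Step 3: Range = max - min = 45 - 1 = 44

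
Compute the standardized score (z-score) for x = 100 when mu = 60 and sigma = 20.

2

Step 1: Recall the z-score formula: z = (x - mu) / sigma
Step 2: Substitute values: z = (100 - 60) / 20
Step 3: z = 40 / 20 = 2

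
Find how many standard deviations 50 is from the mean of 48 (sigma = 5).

0.4

Step 1: Recall the z-score formula: z = (x - mu) / sigma
Step 2: Substitute values: z = (50 - 48) / 5
Step 3: z = 2 / 5 = 0.4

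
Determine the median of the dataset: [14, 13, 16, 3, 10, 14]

13.5

Step 1: Sort the data in ascending order: [3, 10, 13, 14, 14, 16]
Step 2: The number of values is n = 6.
Step 3: Since n is even, the median is the average of positions 3 and 4:
  Median = (13 + 14) / 2 = 13.5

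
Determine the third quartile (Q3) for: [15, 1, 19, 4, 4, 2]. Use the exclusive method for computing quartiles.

16

Step 1: Sort the data: [1, 2, 4, 4, 15, 19]
Step 2: n = 6
Step 3: Using the exclusive quartile method:
  Q1 = 1.75
  Q2 (median) = 4
  Q3 = 16
  IQR = Q3 - Q1 = 16 - 1.75 = 14.25
Step 4: Q3 = 16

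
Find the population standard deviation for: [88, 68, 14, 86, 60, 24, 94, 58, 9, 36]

29.7928

Step 1: Compute the mean: 53.7
Step 2: Sum of squared deviations from the mean: 8876.1
Step 3: Population variance = 8876.1 / 10 = 887.61
Step 4: Standard deviation = sqrt(887.61) = 29.7928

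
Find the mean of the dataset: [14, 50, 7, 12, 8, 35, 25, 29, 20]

22.2222

Step 1: Sum all values: 14 + 50 + 7 + 12 + 8 + 35 + 25 + 29 + 20 = 200
Step 2: Count the number of values: n = 9
Step 3: Mean = sum / n = 200 / 9 = 22.2222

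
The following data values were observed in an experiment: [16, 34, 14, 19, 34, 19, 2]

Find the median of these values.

19

Step 1: Sort the data in ascending order: [2, 14, 16, 19, 19, 34, 34]
Step 2: The number of values is n = 7.
Step 3: Since n is odd, the median is the middle value at position 4: 19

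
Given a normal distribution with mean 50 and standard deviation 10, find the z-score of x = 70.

2

Step 1: Recall the z-score formula: z = (x - mu) / sigma
Step 2: Substitute values: z = (70 - 50) / 10
Step 3: z = 20 / 10 = 2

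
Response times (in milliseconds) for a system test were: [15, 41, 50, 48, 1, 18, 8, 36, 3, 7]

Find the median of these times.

16.5

Step 1: Sort the data in ascending order: [1, 3, 7, 8, 15, 18, 36, 41, 48, 50]
Step 2: The number of values is n = 10.
Step 3: Since n is even, the median is the average of positions 5 and 6:
  Median = (15 + 18) / 2 = 16.5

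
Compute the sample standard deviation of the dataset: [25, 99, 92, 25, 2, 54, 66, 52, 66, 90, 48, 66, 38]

28.643

Step 1: Compute the mean: 55.6154
Step 2: Sum of squared deviations from the mean: 9845.0769
Step 3: Sample variance = 9845.0769 / 12 = 820.4231
Step 4: Standard deviation = sqrt(820.4231) = 28.643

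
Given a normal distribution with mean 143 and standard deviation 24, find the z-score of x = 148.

0.2083

Step 1: Recall the z-score formula: z = (x - mu) / sigma
Step 2: Substitute values: z = (148 - 143) / 24
Step 3: z = 5 / 24 = 0.2083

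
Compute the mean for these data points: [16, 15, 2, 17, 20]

14

Step 1: Sum all values: 16 + 15 + 2 + 17 + 20 = 70
Step 2: Count the number of values: n = 5
Step 3: Mean = sum / n = 70 / 5 = 14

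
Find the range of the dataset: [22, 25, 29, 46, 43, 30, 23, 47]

25

Step 1: Identify the maximum value: max = 47
Step 2: Identify the minimum value: min = 22
Step 3: Range = max - min = 47 - 22 = 25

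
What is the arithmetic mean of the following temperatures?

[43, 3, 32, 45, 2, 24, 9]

22.5714

Step 1: Sum all values: 43 + 3 + 32 + 45 + 2 + 24 + 9 = 158
Step 2: Count the number of values: n = 7
Step 3: Mean = sum / n = 158 / 7 = 22.5714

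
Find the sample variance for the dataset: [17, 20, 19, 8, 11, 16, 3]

39.619

Step 1: Compute the mean: (17 + 20 + 19 + 8 + 11 + 16 + 3) / 7 = 13.4286
Step 2: Compute squared deviations from the mean:
  (17 - 13.4286)^2 = 12.7551
  (20 - 13.4286)^2 = 43.1837
  (19 - 13.4286)^2 = 31.0408
  (8 - 13.4286)^2 = 29.4694
  (11 - 13.4286)^2 = 5.898
  (16 - 13.4286)^2 = 6.6122
  (3 - 13.4286)^2 = 108.7551
Step 3: Sum of squared deviations = 237.7143
Step 4: Sample variance = 237.7143 / 6 = 39.619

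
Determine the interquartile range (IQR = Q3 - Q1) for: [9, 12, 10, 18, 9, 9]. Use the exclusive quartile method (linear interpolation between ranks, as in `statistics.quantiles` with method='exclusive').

4.5

Step 1: Sort the data: [9, 9, 9, 10, 12, 18]
Step 2: n = 6
Step 3: Using the exclusive quartile method:
  Q1 = 9
  Q2 (median) = 9.5
  Q3 = 13.5
  IQR = Q3 - Q1 = 13.5 - 9 = 4.5
Step 4: IQR = 4.5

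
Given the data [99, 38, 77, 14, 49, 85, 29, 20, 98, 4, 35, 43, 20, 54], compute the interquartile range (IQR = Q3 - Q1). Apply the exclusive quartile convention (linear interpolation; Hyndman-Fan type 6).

59

Step 1: Sort the data: [4, 14, 20, 20, 29, 35, 38, 43, 49, 54, 77, 85, 98, 99]
Step 2: n = 14
Step 3: Using the exclusive quartile method:
  Q1 = 20
  Q2 (median) = 40.5
  Q3 = 79
  IQR = Q3 - Q1 = 79 - 20 = 59
Step 4: IQR = 59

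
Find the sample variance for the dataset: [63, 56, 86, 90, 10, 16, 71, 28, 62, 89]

882.5444

Step 1: Compute the mean: (63 + 56 + 86 + 90 + 10 + 16 + 71 + 28 + 62 + 89) / 10 = 57.1
Step 2: Compute squared deviations from the mean:
  (63 - 57.1)^2 = 34.81
  (56 - 57.1)^2 = 1.21
  (86 - 57.1)^2 = 835.21
  (90 - 57.1)^2 = 1082.41
  (10 - 57.1)^2 = 2218.41
  (16 - 57.1)^2 = 1689.21
  (71 - 57.1)^2 = 193.21
  (28 - 57.1)^2 = 846.81
  (62 - 57.1)^2 = 24.01
  (89 - 57.1)^2 = 1017.61
Step 3: Sum of squared deviations = 7942.9
Step 4: Sample variance = 7942.9 / 9 = 882.5444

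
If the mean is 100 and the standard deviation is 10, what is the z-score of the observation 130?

3

Step 1: Recall the z-score formula: z = (x - mu) / sigma
Step 2: Substitute values: z = (130 - 100) / 10
Step 3: z = 30 / 10 = 3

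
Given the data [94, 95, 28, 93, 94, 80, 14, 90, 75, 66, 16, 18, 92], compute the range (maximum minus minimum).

81

Step 1: Identify the maximum value: max = 95
Step 2: Identify the minimum value: min = 14
Step 3: Range = max - min = 95 - 14 = 81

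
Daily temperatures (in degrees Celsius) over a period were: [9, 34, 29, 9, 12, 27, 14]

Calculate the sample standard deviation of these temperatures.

10.5108

Step 1: Compute the mean: 19.1429
Step 2: Sum of squared deviations from the mean: 662.8571
Step 3: Sample variance = 662.8571 / 6 = 110.4762
Step 4: Standard deviation = sqrt(110.4762) = 10.5108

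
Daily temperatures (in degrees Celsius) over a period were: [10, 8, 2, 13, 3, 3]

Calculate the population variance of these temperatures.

16.9167

Step 1: Compute the mean: (10 + 8 + 2 + 13 + 3 + 3) / 6 = 6.5
Step 2: Compute squared deviations from the mean:
  (10 - 6.5)^2 = 12.25
  (8 - 6.5)^2 = 2.25
  (2 - 6.5)^2 = 20.25
  (13 - 6.5)^2 = 42.25
  (3 - 6.5)^2 = 12.25
  (3 - 6.5)^2 = 12.25
Step 3: Sum of squared deviations = 101.5
Step 4: Population variance = 101.5 / 6 = 16.9167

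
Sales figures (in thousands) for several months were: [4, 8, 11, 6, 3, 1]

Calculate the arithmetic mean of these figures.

5.5

Step 1: Sum all values: 4 + 8 + 11 + 6 + 3 + 1 = 33
Step 2: Count the number of values: n = 6
Step 3: Mean = sum / n = 33 / 6 = 5.5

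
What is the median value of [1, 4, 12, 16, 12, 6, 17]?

12

Step 1: Sort the data in ascending order: [1, 4, 6, 12, 12, 16, 17]
Step 2: The number of values is n = 7.
Step 3: Since n is odd, the median is the middle value at position 4: 12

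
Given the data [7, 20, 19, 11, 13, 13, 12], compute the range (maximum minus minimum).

13

Step 1: Identify the maximum value: max = 20
Step 2: Identify the minimum value: min = 7
Step 3: Range = max - min = 20 - 7 = 13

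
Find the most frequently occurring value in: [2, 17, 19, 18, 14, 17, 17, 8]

17

Step 1: Count the frequency of each value:
  2: appears 1 time(s)
  8: appears 1 time(s)
  14: appears 1 time(s)
  17: appears 3 time(s)
  18: appears 1 time(s)
  19: appears 1 time(s)
Step 2: The value 17 appears most frequently (3 times).
Step 3: Mode = 17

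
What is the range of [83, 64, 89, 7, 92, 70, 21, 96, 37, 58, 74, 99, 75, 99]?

92

Step 1: Identify the maximum value: max = 99
Step 2: Identify the minimum value: min = 7
Step 3: Range = max - min = 99 - 7 = 92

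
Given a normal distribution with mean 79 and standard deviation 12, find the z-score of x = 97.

1.5

Step 1: Recall the z-score formula: z = (x - mu) / sigma
Step 2: Substitute values: z = (97 - 79) / 12
Step 3: z = 18 / 12 = 1.5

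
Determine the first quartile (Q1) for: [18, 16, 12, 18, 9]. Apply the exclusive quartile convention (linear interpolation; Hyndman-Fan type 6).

10.5

Step 1: Sort the data: [9, 12, 16, 18, 18]
Step 2: n = 5
Step 3: Using the exclusive quartile method:
  Q1 = 10.5
  Q2 (median) = 16
  Q3 = 18
  IQR = Q3 - Q1 = 18 - 10.5 = 7.5
Step 4: Q1 = 10.5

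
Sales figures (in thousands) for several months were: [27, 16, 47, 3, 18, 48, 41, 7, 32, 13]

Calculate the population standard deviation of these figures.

15.5035

Step 1: Compute the mean: 25.2
Step 2: Sum of squared deviations from the mean: 2403.6
Step 3: Population variance = 2403.6 / 10 = 240.36
Step 4: Standard deviation = sqrt(240.36) = 15.5035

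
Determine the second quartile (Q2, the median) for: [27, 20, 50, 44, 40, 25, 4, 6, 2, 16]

22.5

Step 1: Sort the data: [2, 4, 6, 16, 20, 25, 27, 40, 44, 50]
Step 2: n = 10
Step 3: Q2 is the median. Since n is even, it is the average of the values at positions 5 and 6:
  Q2 = (20 + 25) / 2 = 22.5
Step 4: Q2 = 22.5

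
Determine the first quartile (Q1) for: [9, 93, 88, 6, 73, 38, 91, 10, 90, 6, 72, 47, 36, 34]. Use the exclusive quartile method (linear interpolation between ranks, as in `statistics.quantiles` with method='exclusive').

9.75

Step 1: Sort the data: [6, 6, 9, 10, 34, 36, 38, 47, 72, 73, 88, 90, 91, 93]
Step 2: n = 14
Step 3: Using the exclusive quartile method:
  Q1 = 9.75
  Q2 (median) = 42.5
  Q3 = 88.5
  IQR = Q3 - Q1 = 88.5 - 9.75 = 78.75
Step 4: Q1 = 9.75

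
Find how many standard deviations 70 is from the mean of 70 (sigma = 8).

0

Step 1: Recall the z-score formula: z = (x - mu) / sigma
Step 2: Substitute values: z = (70 - 70) / 8
Step 3: z = 0 / 8 = 0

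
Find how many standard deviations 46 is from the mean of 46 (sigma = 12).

0

Step 1: Recall the z-score formula: z = (x - mu) / sigma
Step 2: Substitute values: z = (46 - 46) / 12
Step 3: z = 0 / 12 = 0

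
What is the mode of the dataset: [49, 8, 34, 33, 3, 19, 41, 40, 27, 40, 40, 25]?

40

Step 1: Count the frequency of each value:
  3: appears 1 time(s)
  8: appears 1 time(s)
  19: appears 1 time(s)
  25: appears 1 time(s)
  27: appears 1 time(s)
  33: appears 1 time(s)
  34: appears 1 time(s)
  40: appears 3 time(s)
  41: appears 1 time(s)
  49: appears 1 time(s)
Step 2: The value 40 appears most frequently (3 times).
Step 3: Mode = 40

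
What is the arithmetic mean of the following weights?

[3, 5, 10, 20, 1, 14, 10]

9

Step 1: Sum all values: 3 + 5 + 10 + 20 + 1 + 14 + 10 = 63
Step 2: Count the number of values: n = 7
Step 3: Mean = sum / n = 63 / 7 = 9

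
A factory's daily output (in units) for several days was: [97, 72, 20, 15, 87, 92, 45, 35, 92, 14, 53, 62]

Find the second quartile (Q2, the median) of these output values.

57.5

Step 1: Sort the data: [14, 15, 20, 35, 45, 53, 62, 72, 87, 92, 92, 97]
Step 2: n = 12
Step 3: Q2 is the median. Since n is even, it is the average of the values at positions 6 and 7:
  Q2 = (53 + 62) / 2 = 57.5
Step 4: Q2 = 57.5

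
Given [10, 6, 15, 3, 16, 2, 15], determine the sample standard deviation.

5.9682

Step 1: Compute the mean: 9.5714
Step 2: Sum of squared deviations from the mean: 213.7143
Step 3: Sample variance = 213.7143 / 6 = 35.619
Step 4: Standard deviation = sqrt(35.619) = 5.9682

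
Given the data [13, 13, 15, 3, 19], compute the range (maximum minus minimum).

16

Step 1: Identify the maximum value: max = 19
Step 2: Identify the minimum value: min = 3
Step 3: Range = max - min = 19 - 3 = 16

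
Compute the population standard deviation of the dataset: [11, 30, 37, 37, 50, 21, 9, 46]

14.3042

Step 1: Compute the mean: 30.125
Step 2: Sum of squared deviations from the mean: 1636.875
Step 3: Population variance = 1636.875 / 8 = 204.6094
Step 4: Standard deviation = sqrt(204.6094) = 14.3042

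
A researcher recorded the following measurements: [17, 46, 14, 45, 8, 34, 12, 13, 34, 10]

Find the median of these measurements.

15.5

Step 1: Sort the data in ascending order: [8, 10, 12, 13, 14, 17, 34, 34, 45, 46]
Step 2: The number of values is n = 10.
Step 3: Since n is even, the median is the average of positions 5 and 6:
  Median = (14 + 17) / 2 = 15.5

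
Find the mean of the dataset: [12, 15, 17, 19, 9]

14.4

Step 1: Sum all values: 12 + 15 + 17 + 19 + 9 = 72
Step 2: Count the number of values: n = 5
Step 3: Mean = sum / n = 72 / 5 = 14.4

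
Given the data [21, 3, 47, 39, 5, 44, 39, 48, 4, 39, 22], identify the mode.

39

Step 1: Count the frequency of each value:
  3: appears 1 time(s)
  4: appears 1 time(s)
  5: appears 1 time(s)
  21: appears 1 time(s)
  22: appears 1 time(s)
  39: appears 3 time(s)
  44: appears 1 time(s)
  47: appears 1 time(s)
  48: appears 1 time(s)
Step 2: The value 39 appears most frequently (3 times).
Step 3: Mode = 39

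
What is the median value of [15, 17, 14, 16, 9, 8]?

14.5

Step 1: Sort the data in ascending order: [8, 9, 14, 15, 16, 17]
Step 2: The number of values is n = 6.
Step 3: Since n is even, the median is the average of positions 3 and 4:
  Median = (14 + 15) / 2 = 14.5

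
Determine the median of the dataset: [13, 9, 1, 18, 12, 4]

10.5

Step 1: Sort the data in ascending order: [1, 4, 9, 12, 13, 18]
Step 2: The number of values is n = 6.
Step 3: Since n is even, the median is the average of positions 3 and 4:
  Median = (9 + 12) / 2 = 10.5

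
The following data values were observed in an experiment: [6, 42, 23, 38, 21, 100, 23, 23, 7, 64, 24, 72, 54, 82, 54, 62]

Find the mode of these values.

23

Step 1: Count the frequency of each value:
  6: appears 1 time(s)
  7: appears 1 time(s)
  21: appears 1 time(s)
  23: appears 3 time(s)
  24: appears 1 time(s)
  38: appears 1 time(s)
  42: appears 1 time(s)
  54: appears 2 time(s)
  62: appears 1 time(s)
  64: appears 1 time(s)
  72: appears 1 time(s)
  82: appears 1 time(s)
  100: appears 1 time(s)
Step 2: The value 23 appears most frequently (3 times).
Step 3: Mode = 23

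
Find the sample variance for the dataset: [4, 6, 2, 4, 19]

47

Step 1: Compute the mean: (4 + 6 + 2 + 4 + 19) / 5 = 7
Step 2: Compute squared deviations from the mean:
  (4 - 7)^2 = 9
  (6 - 7)^2 = 1
  (2 - 7)^2 = 25
  (4 - 7)^2 = 9
  (19 - 7)^2 = 144
Step 3: Sum of squared deviations = 188
Step 4: Sample variance = 188 / 4 = 47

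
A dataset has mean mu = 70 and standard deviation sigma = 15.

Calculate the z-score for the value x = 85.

1

Step 1: Recall the z-score formula: z = (x - mu) / sigma
Step 2: Substitute values: z = (85 - 70) / 15
Step 3: z = 15 / 15 = 1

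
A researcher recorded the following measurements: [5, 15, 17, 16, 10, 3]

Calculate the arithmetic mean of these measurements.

11

Step 1: Sum all values: 5 + 15 + 17 + 16 + 10 + 3 = 66
Step 2: Count the number of values: n = 6
Step 3: Mean = sum / n = 66 / 6 = 11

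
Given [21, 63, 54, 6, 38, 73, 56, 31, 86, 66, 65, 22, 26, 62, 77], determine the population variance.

536.0622

Step 1: Compute the mean: (21 + 63 + 54 + 6 + 38 + 73 + 56 + 31 + 86 + 66 + 65 + 22 + 26 + 62 + 77) / 15 = 49.7333
Step 2: Compute squared deviations from the mean:
  (21 - 49.7333)^2 = 825.6044
  (63 - 49.7333)^2 = 176.0044
  (54 - 49.7333)^2 = 18.2044
  (6 - 49.7333)^2 = 1912.6044
  (38 - 49.7333)^2 = 137.6711
  (73 - 49.7333)^2 = 541.3378
  (56 - 49.7333)^2 = 39.2711
  (31 - 49.7333)^2 = 350.9378
  (86 - 49.7333)^2 = 1315.2711
  (66 - 49.7333)^2 = 264.6044
  (65 - 49.7333)^2 = 233.0711
  (22 - 49.7333)^2 = 769.1378
  (26 - 49.7333)^2 = 563.2711
  (62 - 49.7333)^2 = 150.4711
  (77 - 49.7333)^2 = 743.4711
Step 3: Sum of squared deviations = 8040.9333
Step 4: Population variance = 8040.9333 / 15 = 536.0622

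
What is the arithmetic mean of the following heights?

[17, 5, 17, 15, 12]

13.2

Step 1: Sum all values: 17 + 5 + 17 + 15 + 12 = 66
Step 2: Count the number of values: n = 5
Step 3: Mean = sum / n = 66 / 5 = 13.2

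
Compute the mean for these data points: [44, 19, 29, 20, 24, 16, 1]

21.8571

Step 1: Sum all values: 44 + 19 + 29 + 20 + 24 + 16 + 1 = 153
Step 2: Count the number of values: n = 7
Step 3: Mean = sum / n = 153 / 7 = 21.8571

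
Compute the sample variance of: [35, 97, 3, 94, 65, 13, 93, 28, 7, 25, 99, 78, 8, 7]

1508.7253

Step 1: Compute the mean: (35 + 97 + 3 + 94 + 65 + 13 + 93 + 28 + 7 + 25 + 99 + 78 + 8 + 7) / 14 = 46.5714
Step 2: Compute squared deviations from the mean:
  (35 - 46.5714)^2 = 133.898
  (97 - 46.5714)^2 = 2543.0408
  (3 - 46.5714)^2 = 1898.4694
  (94 - 46.5714)^2 = 2249.4694
  (65 - 46.5714)^2 = 339.6122
  (13 - 46.5714)^2 = 1127.0408
  (93 - 46.5714)^2 = 2155.6122
  (28 - 46.5714)^2 = 344.898
  (7 - 46.5714)^2 = 1565.898
  (25 - 46.5714)^2 = 465.3265
  (99 - 46.5714)^2 = 2748.7551
  (78 - 46.5714)^2 = 987.7551
  (8 - 46.5714)^2 = 1487.7551
  (7 - 46.5714)^2 = 1565.898
Step 3: Sum of squared deviations = 19613.4286
Step 4: Sample variance = 19613.4286 / 13 = 1508.7253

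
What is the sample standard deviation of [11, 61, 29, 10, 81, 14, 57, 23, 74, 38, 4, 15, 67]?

27.3074

Step 1: Compute the mean: 37.2308
Step 2: Sum of squared deviations from the mean: 8948.3077
Step 3: Sample variance = 8948.3077 / 12 = 745.6923
Step 4: Standard deviation = sqrt(745.6923) = 27.3074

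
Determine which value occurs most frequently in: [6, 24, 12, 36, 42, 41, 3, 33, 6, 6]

6

Step 1: Count the frequency of each value:
  3: appears 1 time(s)
  6: appears 3 time(s)
  12: appears 1 time(s)
  24: appears 1 time(s)
  33: appears 1 time(s)
  36: appears 1 time(s)
  41: appears 1 time(s)
  42: appears 1 time(s)
Step 2: The value 6 appears most frequently (3 times).
Step 3: Mode = 6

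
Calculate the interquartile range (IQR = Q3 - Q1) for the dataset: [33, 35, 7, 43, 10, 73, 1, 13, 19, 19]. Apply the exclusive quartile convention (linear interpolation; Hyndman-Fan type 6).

27.75

Step 1: Sort the data: [1, 7, 10, 13, 19, 19, 33, 35, 43, 73]
Step 2: n = 10
Step 3: Using the exclusive quartile method:
  Q1 = 9.25
  Q2 (median) = 19
  Q3 = 37
  IQR = Q3 - Q1 = 37 - 9.25 = 27.75
Step 4: IQR = 27.75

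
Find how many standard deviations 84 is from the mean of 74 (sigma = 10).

1

Step 1: Recall the z-score formula: z = (x - mu) / sigma
Step 2: Substitute values: z = (84 - 74) / 10
Step 3: z = 10 / 10 = 1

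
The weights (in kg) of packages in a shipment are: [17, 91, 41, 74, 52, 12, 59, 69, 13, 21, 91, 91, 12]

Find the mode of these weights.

91

Step 1: Count the frequency of each value:
  12: appears 2 time(s)
  13: appears 1 time(s)
  17: appears 1 time(s)
  21: appears 1 time(s)
  41: appears 1 time(s)
  52: appears 1 time(s)
  59: appears 1 time(s)
  69: appears 1 time(s)
  74: appears 1 time(s)
  91: appears 3 time(s)
Step 2: The value 91 appears most frequently (3 times).
Step 3: Mode = 91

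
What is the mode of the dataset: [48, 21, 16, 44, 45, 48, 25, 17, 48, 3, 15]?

48

Step 1: Count the frequency of each value:
  3: appears 1 time(s)
  15: appears 1 time(s)
  16: appears 1 time(s)
  17: appears 1 time(s)
  21: appears 1 time(s)
  25: appears 1 time(s)
  44: appears 1 time(s)
  45: appears 1 time(s)
  48: appears 3 time(s)
Step 2: The value 48 appears most frequently (3 times).
Step 3: Mode = 48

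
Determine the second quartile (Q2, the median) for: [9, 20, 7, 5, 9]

9

Step 1: Sort the data: [5, 7, 9, 9, 20]
Step 2: n = 5
Step 3: Q2 is the median. Since n is odd, it is the middle value at position 3: 9
Step 4: Q2 = 9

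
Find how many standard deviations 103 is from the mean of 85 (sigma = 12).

1.5

Step 1: Recall the z-score formula: z = (x - mu) / sigma
Step 2: Substitute values: z = (103 - 85) / 12
Step 3: z = 18 / 12 = 1.5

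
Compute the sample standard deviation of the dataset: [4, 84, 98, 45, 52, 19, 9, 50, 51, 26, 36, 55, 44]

26.8094

Step 1: Compute the mean: 44.0769
Step 2: Sum of squared deviations from the mean: 8624.9231
Step 3: Sample variance = 8624.9231 / 12 = 718.7436
Step 4: Standard deviation = sqrt(718.7436) = 26.8094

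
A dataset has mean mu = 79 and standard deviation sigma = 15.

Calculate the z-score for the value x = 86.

0.4667

Step 1: Recall the z-score formula: z = (x - mu) / sigma
Step 2: Substitute values: z = (86 - 79) / 15
Step 3: z = 7 / 15 = 0.4667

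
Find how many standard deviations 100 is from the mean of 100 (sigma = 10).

0

Step 1: Recall the z-score formula: z = (x - mu) / sigma
Step 2: Substitute values: z = (100 - 100) / 10
Step 3: z = 0 / 10 = 0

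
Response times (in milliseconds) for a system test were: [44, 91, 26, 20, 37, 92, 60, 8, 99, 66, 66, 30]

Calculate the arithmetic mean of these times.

53.25

Step 1: Sum all values: 44 + 91 + 26 + 20 + 37 + 92 + 60 + 8 + 99 + 66 + 66 + 30 = 639
Step 2: Count the number of values: n = 12
Step 3: Mean = sum / n = 639 / 12 = 53.25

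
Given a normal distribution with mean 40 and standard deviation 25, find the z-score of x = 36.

-0.16

Step 1: Recall the z-score formula: z = (x - mu) / sigma
Step 2: Substitute values: z = (36 - 40) / 25
Step 3: z = -4 / 25 = -0.16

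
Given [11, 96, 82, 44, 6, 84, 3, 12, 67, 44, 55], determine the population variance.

1054.5124

Step 1: Compute the mean: (11 + 96 + 82 + 44 + 6 + 84 + 3 + 12 + 67 + 44 + 55) / 11 = 45.8182
Step 2: Compute squared deviations from the mean:
  (11 - 45.8182)^2 = 1212.3058
  (96 - 45.8182)^2 = 2518.2149
  (82 - 45.8182)^2 = 1309.124
  (44 - 45.8182)^2 = 3.3058
  (6 - 45.8182)^2 = 1585.4876
  (84 - 45.8182)^2 = 1457.8512
  (3 - 45.8182)^2 = 1833.3967
  (12 - 45.8182)^2 = 1143.6694
  (67 - 45.8182)^2 = 448.6694
  (44 - 45.8182)^2 = 3.3058
  (55 - 45.8182)^2 = 84.3058
Step 3: Sum of squared deviations = 11599.6364
Step 4: Population variance = 11599.6364 / 11 = 1054.5124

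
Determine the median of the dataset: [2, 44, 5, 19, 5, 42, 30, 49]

24.5

Step 1: Sort the data in ascending order: [2, 5, 5, 19, 30, 42, 44, 49]
Step 2: The number of values is n = 8.
Step 3: Since n is even, the median is the average of positions 4 and 5:
  Median = (19 + 30) / 2 = 24.5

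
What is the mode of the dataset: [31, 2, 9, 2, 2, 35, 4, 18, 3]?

2

Step 1: Count the frequency of each value:
  2: appears 3 time(s)
  3: appears 1 time(s)
  4: appears 1 time(s)
  9: appears 1 time(s)
  18: appears 1 time(s)
  31: appears 1 time(s)
  35: appears 1 time(s)
Step 2: The value 2 appears most frequently (3 times).
Step 3: Mode = 2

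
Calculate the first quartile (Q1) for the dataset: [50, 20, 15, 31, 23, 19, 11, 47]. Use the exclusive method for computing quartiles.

16

Step 1: Sort the data: [11, 15, 19, 20, 23, 31, 47, 50]
Step 2: n = 8
Step 3: Using the exclusive quartile method:
  Q1 = 16
  Q2 (median) = 21.5
  Q3 = 43
  IQR = Q3 - Q1 = 43 - 16 = 27
Step 4: Q1 = 16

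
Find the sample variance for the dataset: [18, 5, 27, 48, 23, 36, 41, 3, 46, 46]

282.6778

Step 1: Compute the mean: (18 + 5 + 27 + 48 + 23 + 36 + 41 + 3 + 46 + 46) / 10 = 29.3
Step 2: Compute squared deviations from the mean:
  (18 - 29.3)^2 = 127.69
  (5 - 29.3)^2 = 590.49
  (27 - 29.3)^2 = 5.29
  (48 - 29.3)^2 = 349.69
  (23 - 29.3)^2 = 39.69
  (36 - 29.3)^2 = 44.89
  (41 - 29.3)^2 = 136.89
  (3 - 29.3)^2 = 691.69
  (46 - 29.3)^2 = 278.89
  (46 - 29.3)^2 = 278.89
Step 3: Sum of squared deviations = 2544.1
Step 4: Sample variance = 2544.1 / 9 = 282.6778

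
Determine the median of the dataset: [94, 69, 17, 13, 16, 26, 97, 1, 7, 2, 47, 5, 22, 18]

17.5

Step 1: Sort the data in ascending order: [1, 2, 5, 7, 13, 16, 17, 18, 22, 26, 47, 69, 94, 97]
Step 2: The number of values is n = 14.
Step 3: Since n is even, the median is the average of positions 7 and 8:
  Median = (17 + 18) / 2 = 17.5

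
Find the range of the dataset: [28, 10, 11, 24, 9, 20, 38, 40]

31

Step 1: Identify the maximum value: max = 40
Step 2: Identify the minimum value: min = 9
Step 3: Range = max - min = 40 - 9 = 31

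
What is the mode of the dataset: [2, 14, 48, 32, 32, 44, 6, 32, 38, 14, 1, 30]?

32

Step 1: Count the frequency of each value:
  1: appears 1 time(s)
  2: appears 1 time(s)
  6: appears 1 time(s)
  14: appears 2 time(s)
  30: appears 1 time(s)
  32: appears 3 time(s)
  38: appears 1 time(s)
  44: appears 1 time(s)
  48: appears 1 time(s)
Step 2: The value 32 appears most frequently (3 times).
Step 3: Mode = 32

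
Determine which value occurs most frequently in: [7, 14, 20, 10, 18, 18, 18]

18

Step 1: Count the frequency of each value:
  7: appears 1 time(s)
  10: appears 1 time(s)
  14: appears 1 time(s)
  18: appears 3 time(s)
  20: appears 1 time(s)
Step 2: The value 18 appears most frequently (3 times).
Step 3: Mode = 18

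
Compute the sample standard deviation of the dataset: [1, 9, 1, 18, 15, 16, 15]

7.1813

Step 1: Compute the mean: 10.7143
Step 2: Sum of squared deviations from the mean: 309.4286
Step 3: Sample variance = 309.4286 / 6 = 51.5714
Step 4: Standard deviation = sqrt(51.5714) = 7.1813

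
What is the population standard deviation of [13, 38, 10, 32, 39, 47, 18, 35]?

12.6886

Step 1: Compute the mean: 29
Step 2: Sum of squared deviations from the mean: 1288
Step 3: Population variance = 1288 / 8 = 161
Step 4: Standard deviation = sqrt(161) = 12.6886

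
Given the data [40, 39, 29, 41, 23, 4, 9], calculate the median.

29

Step 1: Sort the data in ascending order: [4, 9, 23, 29, 39, 40, 41]
Step 2: The number of values is n = 7.
Step 3: Since n is odd, the median is the middle value at position 4: 29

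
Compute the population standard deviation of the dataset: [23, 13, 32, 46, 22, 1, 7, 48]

16.0779

Step 1: Compute the mean: 24
Step 2: Sum of squared deviations from the mean: 2068
Step 3: Population variance = 2068 / 8 = 258.5
Step 4: Standard deviation = sqrt(258.5) = 16.0779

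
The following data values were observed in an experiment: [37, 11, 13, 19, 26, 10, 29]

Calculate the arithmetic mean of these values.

20.7143

Step 1: Sum all values: 37 + 11 + 13 + 19 + 26 + 10 + 29 = 145
Step 2: Count the number of values: n = 7
Step 3: Mean = sum / n = 145 / 7 = 20.7143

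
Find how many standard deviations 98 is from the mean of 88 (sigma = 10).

1

Step 1: Recall the z-score formula: z = (x - mu) / sigma
Step 2: Substitute values: z = (98 - 88) / 10
Step 3: z = 10 / 10 = 1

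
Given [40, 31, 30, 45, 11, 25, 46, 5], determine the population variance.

198.3594

Step 1: Compute the mean: (40 + 31 + 30 + 45 + 11 + 25 + 46 + 5) / 8 = 29.125
Step 2: Compute squared deviations from the mean:
  (40 - 29.125)^2 = 118.2656
  (31 - 29.125)^2 = 3.5156
  (30 - 29.125)^2 = 0.7656
  (45 - 29.125)^2 = 252.0156
  (11 - 29.125)^2 = 328.5156
  (25 - 29.125)^2 = 17.0156
  (46 - 29.125)^2 = 284.7656
  (5 - 29.125)^2 = 582.0156
Step 3: Sum of squared deviations = 1586.875
Step 4: Population variance = 1586.875 / 8 = 198.3594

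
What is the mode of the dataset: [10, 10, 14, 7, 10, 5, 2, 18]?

10

Step 1: Count the frequency of each value:
  2: appears 1 time(s)
  5: appears 1 time(s)
  7: appears 1 time(s)
  10: appears 3 time(s)
  14: appears 1 time(s)
  18: appears 1 time(s)
Step 2: The value 10 appears most frequently (3 times).
Step 3: Mode = 10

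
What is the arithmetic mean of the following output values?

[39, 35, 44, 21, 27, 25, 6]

28.1429

Step 1: Sum all values: 39 + 35 + 44 + 21 + 27 + 25 + 6 = 197
Step 2: Count the number of values: n = 7
Step 3: Mean = sum / n = 197 / 7 = 28.1429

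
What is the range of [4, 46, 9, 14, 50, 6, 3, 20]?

47

Step 1: Identify the maximum value: max = 50
Step 2: Identify the minimum value: min = 3
Step 3: Range = max - min = 50 - 3 = 47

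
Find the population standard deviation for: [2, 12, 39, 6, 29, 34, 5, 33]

14.2127

Step 1: Compute the mean: 20
Step 2: Sum of squared deviations from the mean: 1616
Step 3: Population variance = 1616 / 8 = 202
Step 4: Standard deviation = sqrt(202) = 14.2127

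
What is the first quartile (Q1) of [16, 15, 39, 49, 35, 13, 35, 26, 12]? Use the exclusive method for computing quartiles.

14

Step 1: Sort the data: [12, 13, 15, 16, 26, 35, 35, 39, 49]
Step 2: n = 9
Step 3: Using the exclusive quartile method:
  Q1 = 14
  Q2 (median) = 26
  Q3 = 37
  IQR = Q3 - Q1 = 37 - 14 = 23
Step 4: Q1 = 14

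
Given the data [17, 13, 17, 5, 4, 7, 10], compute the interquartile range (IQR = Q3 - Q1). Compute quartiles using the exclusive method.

12

Step 1: Sort the data: [4, 5, 7, 10, 13, 17, 17]
Step 2: n = 7
Step 3: Using the exclusive quartile method:
  Q1 = 5
  Q2 (median) = 10
  Q3 = 17
  IQR = Q3 - Q1 = 17 - 5 = 12
Step 4: IQR = 12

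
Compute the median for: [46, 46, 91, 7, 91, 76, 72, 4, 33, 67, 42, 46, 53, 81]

49.5

Step 1: Sort the data in ascending order: [4, 7, 33, 42, 46, 46, 46, 53, 67, 72, 76, 81, 91, 91]
Step 2: The number of values is n = 14.
Step 3: Since n is even, the median is the average of positions 7 and 8:
  Median = (46 + 53) / 2 = 49.5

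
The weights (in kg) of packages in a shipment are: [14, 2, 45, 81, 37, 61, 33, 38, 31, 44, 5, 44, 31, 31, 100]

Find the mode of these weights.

31

Step 1: Count the frequency of each value:
  2: appears 1 time(s)
  5: appears 1 time(s)
  14: appears 1 time(s)
  31: appears 3 time(s)
  33: appears 1 time(s)
  37: appears 1 time(s)
  38: appears 1 time(s)
  44: appears 2 time(s)
  45: appears 1 time(s)
  61: appears 1 time(s)
  81: appears 1 time(s)
  100: appears 1 time(s)
Step 2: The value 31 appears most frequently (3 times).
Step 3: Mode = 31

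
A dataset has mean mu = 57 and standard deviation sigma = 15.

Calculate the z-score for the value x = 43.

-0.9333

Step 1: Recall the z-score formula: z = (x - mu) / sigma
Step 2: Substitute values: z = (43 - 57) / 15
Step 3: z = -14 / 15 = -0.9333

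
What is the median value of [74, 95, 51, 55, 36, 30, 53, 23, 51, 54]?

52

Step 1: Sort the data in ascending order: [23, 30, 36, 51, 51, 53, 54, 55, 74, 95]
Step 2: The number of values is n = 10.
Step 3: Since n is even, the median is the average of positions 5 and 6:
  Median = (51 + 53) / 2 = 52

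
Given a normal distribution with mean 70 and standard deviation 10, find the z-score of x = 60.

-1

Step 1: Recall the z-score formula: z = (x - mu) / sigma
Step 2: Substitute values: z = (60 - 70) / 10
Step 3: z = -10 / 10 = -1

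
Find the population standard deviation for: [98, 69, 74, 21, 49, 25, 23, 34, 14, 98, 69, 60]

28.3691

Step 1: Compute the mean: 52.8333
Step 2: Sum of squared deviations from the mean: 9657.6667
Step 3: Population variance = 9657.6667 / 12 = 804.8056
Step 4: Standard deviation = sqrt(804.8056) = 28.3691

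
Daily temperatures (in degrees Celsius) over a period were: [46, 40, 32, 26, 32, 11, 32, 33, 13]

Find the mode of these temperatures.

32

Step 1: Count the frequency of each value:
  11: appears 1 time(s)
  13: appears 1 time(s)
  26: appears 1 time(s)
  32: appears 3 time(s)
  33: appears 1 time(s)
  40: appears 1 time(s)
  46: appears 1 time(s)
Step 2: The value 32 appears most frequently (3 times).
Step 3: Mode = 32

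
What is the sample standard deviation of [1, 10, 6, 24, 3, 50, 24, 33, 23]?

16.0156

Step 1: Compute the mean: 19.3333
Step 2: Sum of squared deviations from the mean: 2052
Step 3: Sample variance = 2052 / 8 = 256.5
Step 4: Standard deviation = sqrt(256.5) = 16.0156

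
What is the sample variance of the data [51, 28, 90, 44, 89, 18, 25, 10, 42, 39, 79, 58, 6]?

794.1026

Step 1: Compute the mean: (51 + 28 + 90 + 44 + 89 + 18 + 25 + 10 + 42 + 39 + 79 + 58 + 6) / 13 = 44.5385
Step 2: Compute squared deviations from the mean:
  (51 - 44.5385)^2 = 41.7515
  (28 - 44.5385)^2 = 273.5207
  (90 - 44.5385)^2 = 2066.7515
  (44 - 44.5385)^2 = 0.2899
  (89 - 44.5385)^2 = 1976.8284
  (18 - 44.5385)^2 = 704.2899
  (25 - 44.5385)^2 = 381.7515
  (10 - 44.5385)^2 = 1192.9053
  (42 - 44.5385)^2 = 6.4438
  (39 - 44.5385)^2 = 30.6746
  (79 - 44.5385)^2 = 1187.5976
  (58 - 44.5385)^2 = 181.213
  (6 - 44.5385)^2 = 1485.213
Step 3: Sum of squared deviations = 9529.2308
Step 4: Sample variance = 9529.2308 / 12 = 794.1026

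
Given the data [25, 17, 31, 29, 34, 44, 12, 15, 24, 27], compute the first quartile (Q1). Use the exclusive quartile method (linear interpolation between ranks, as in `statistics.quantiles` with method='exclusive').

16.5

Step 1: Sort the data: [12, 15, 17, 24, 25, 27, 29, 31, 34, 44]
Step 2: n = 10
Step 3: Using the exclusive quartile method:
  Q1 = 16.5
  Q2 (median) = 26
  Q3 = 31.75
  IQR = Q3 - Q1 = 31.75 - 16.5 = 15.25
Step 4: Q1 = 16.5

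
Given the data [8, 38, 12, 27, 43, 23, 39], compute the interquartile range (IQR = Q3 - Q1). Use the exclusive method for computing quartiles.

27

Step 1: Sort the data: [8, 12, 23, 27, 38, 39, 43]
Step 2: n = 7
Step 3: Using the exclusive quartile method:
  Q1 = 12
  Q2 (median) = 27
  Q3 = 39
  IQR = Q3 - Q1 = 39 - 12 = 27
Step 4: IQR = 27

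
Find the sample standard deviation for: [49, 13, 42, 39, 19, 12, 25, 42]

14.5841

Step 1: Compute the mean: 30.125
Step 2: Sum of squared deviations from the mean: 1488.875
Step 3: Sample variance = 1488.875 / 7 = 212.6964
Step 4: Standard deviation = sqrt(212.6964) = 14.5841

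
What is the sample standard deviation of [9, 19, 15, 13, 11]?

3.8471

Step 1: Compute the mean: 13.4
Step 2: Sum of squared deviations from the mean: 59.2
Step 3: Sample variance = 59.2 / 4 = 14.8
Step 4: Standard deviation = sqrt(14.8) = 3.8471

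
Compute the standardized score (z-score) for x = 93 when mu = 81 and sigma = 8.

1.5

Step 1: Recall the z-score formula: z = (x - mu) / sigma
Step 2: Substitute values: z = (93 - 81) / 8
Step 3: z = 12 / 8 = 1.5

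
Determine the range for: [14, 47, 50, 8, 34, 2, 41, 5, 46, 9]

48

Step 1: Identify the maximum value: max = 50
Step 2: Identify the minimum value: min = 2
Step 3: Range = max - min = 50 - 2 = 48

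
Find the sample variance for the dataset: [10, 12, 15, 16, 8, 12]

8.9667

Step 1: Compute the mean: (10 + 12 + 15 + 16 + 8 + 12) / 6 = 12.1667
Step 2: Compute squared deviations from the mean:
  (10 - 12.1667)^2 = 4.6944
  (12 - 12.1667)^2 = 0.0278
  (15 - 12.1667)^2 = 8.0278
  (16 - 12.1667)^2 = 14.6944
  (8 - 12.1667)^2 = 17.3611
  (12 - 12.1667)^2 = 0.0278
Step 3: Sum of squared deviations = 44.8333
Step 4: Sample variance = 44.8333 / 5 = 8.9667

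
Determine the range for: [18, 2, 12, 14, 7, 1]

17

Step 1: Identify the maximum value: max = 18
Step 2: Identify the minimum value: min = 1
Step 3: Range = max - min = 18 - 1 = 17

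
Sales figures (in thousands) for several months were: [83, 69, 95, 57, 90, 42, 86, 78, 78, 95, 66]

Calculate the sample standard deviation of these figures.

16.5535

Step 1: Compute the mean: 76.2727
Step 2: Sum of squared deviations from the mean: 2740.1818
Step 3: Sample variance = 2740.1818 / 10 = 274.0182
Step 4: Standard deviation = sqrt(274.0182) = 16.5535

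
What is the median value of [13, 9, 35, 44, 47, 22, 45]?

35

Step 1: Sort the data in ascending order: [9, 13, 22, 35, 44, 45, 47]
Step 2: The number of values is n = 7.
Step 3: Since n is odd, the median is the middle value at position 4: 35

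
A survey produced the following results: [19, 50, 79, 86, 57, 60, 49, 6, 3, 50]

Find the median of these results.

50

Step 1: Sort the data in ascending order: [3, 6, 19, 49, 50, 50, 57, 60, 79, 86]
Step 2: The number of values is n = 10.
Step 3: Since n is even, the median is the average of positions 5 and 6:
  Median = (50 + 50) / 2 = 50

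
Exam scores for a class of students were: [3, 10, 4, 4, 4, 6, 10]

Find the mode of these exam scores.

4

Step 1: Count the frequency of each value:
  3: appears 1 time(s)
  4: appears 3 time(s)
  6: appears 1 time(s)
  10: appears 2 time(s)
Step 2: The value 4 appears most frequently (3 times).
Step 3: Mode = 4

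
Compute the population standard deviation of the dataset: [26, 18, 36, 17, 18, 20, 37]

8.0331

Step 1: Compute the mean: 24.5714
Step 2: Sum of squared deviations from the mean: 451.7143
Step 3: Population variance = 451.7143 / 7 = 64.5306
Step 4: Standard deviation = sqrt(64.5306) = 8.0331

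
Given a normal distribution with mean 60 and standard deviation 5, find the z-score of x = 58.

-0.4

Step 1: Recall the z-score formula: z = (x - mu) / sigma
Step 2: Substitute values: z = (58 - 60) / 5
Step 3: z = -2 / 5 = -0.4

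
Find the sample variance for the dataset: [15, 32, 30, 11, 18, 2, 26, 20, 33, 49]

177.1556

Step 1: Compute the mean: (15 + 32 + 30 + 11 + 18 + 2 + 26 + 20 + 33 + 49) / 10 = 23.6
Step 2: Compute squared deviations from the mean:
  (15 - 23.6)^2 = 73.96
  (32 - 23.6)^2 = 70.56
  (30 - 23.6)^2 = 40.96
  (11 - 23.6)^2 = 158.76
  (18 - 23.6)^2 = 31.36
  (2 - 23.6)^2 = 466.56
  (26 - 23.6)^2 = 5.76
  (20 - 23.6)^2 = 12.96
  (33 - 23.6)^2 = 88.36
  (49 - 23.6)^2 = 645.16
Step 3: Sum of squared deviations = 1594.4
Step 4: Sample variance = 1594.4 / 9 = 177.1556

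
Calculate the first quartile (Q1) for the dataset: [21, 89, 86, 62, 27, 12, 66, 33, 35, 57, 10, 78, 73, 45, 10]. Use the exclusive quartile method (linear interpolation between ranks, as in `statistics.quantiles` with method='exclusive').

21

Step 1: Sort the data: [10, 10, 12, 21, 27, 33, 35, 45, 57, 62, 66, 73, 78, 86, 89]
Step 2: n = 15
Step 3: Using the exclusive quartile method:
  Q1 = 21
  Q2 (median) = 45
  Q3 = 73
  IQR = Q3 - Q1 = 73 - 21 = 52
Step 4: Q1 = 21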